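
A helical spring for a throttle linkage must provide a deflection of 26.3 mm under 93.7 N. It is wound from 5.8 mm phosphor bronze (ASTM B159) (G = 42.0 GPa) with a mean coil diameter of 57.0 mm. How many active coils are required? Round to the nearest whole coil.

Required rate k = F/δ = 93.7/26.3 = 3.5627 N/mm
N_a = Gd⁴/(8D³k) = (42.0×10³ × 5.8⁴)/(8 × 57.0³ × 3.5627)
    = 4.75293e+07 / 5.27835e+06 = 9.005 → 9 coils

9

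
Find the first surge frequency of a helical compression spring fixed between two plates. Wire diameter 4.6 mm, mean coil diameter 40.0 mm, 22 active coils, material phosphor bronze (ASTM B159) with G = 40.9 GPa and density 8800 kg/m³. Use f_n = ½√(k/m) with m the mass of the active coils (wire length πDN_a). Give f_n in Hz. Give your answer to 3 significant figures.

31.7 Hz

k = Gd⁴/(8D³N_a) = (40.9×10³)(4.6⁴)/(8·40.0³·22) = 1.6258 N/mm = 1625.8 N/m
Wire length L = πDN_a = π·40.0·22 = 2764.6 mm
m = ρ·(πd²/4)·L = 8800 × 16.619×10⁻⁶ m² × 2.7646 m = 0.40432 kg
f_n = ½√(k/m) = 0.5·√(1625.8/0.40432) = 0.5·√(4021.1) = 31.706 Hz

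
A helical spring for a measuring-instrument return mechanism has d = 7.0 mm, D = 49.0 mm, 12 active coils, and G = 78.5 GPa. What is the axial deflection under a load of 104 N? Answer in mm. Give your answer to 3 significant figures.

6.23 mm

k = Gd⁴/(8D³N_a) = (78.5×10³)(7.0⁴)/(8·49.0³·12) = 16.688 N/mm
δ = F/k = 104 / 16.688 = 6.2321 mm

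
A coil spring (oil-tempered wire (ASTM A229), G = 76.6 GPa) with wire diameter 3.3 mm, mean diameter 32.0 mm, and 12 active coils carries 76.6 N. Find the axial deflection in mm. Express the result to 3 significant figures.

26.5 mm

k = Gd⁴/(8D³N_a) = (76.6×10³)(3.3⁴)/(8·32.0³·12) = 2.8878 N/mm
δ = F/k = 76.6 / 2.8878 = 26.526 mm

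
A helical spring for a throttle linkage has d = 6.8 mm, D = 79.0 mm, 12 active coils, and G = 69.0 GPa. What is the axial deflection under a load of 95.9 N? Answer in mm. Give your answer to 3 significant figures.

30.8 mm

k = Gd⁴/(8D³N_a) = (69.0×10³)(6.8⁴)/(8·79.0³·12) = 3.117 N/mm
δ = F/k = 95.9 / 3.117 = 30.767 mm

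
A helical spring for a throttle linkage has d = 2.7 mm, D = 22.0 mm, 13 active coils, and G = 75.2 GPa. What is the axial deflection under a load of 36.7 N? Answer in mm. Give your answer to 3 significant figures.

10.2 mm

k = Gd⁴/(8D³N_a) = (75.2×10³)(2.7⁴)/(8·22.0³·13) = 3.6089 N/mm
δ = F/k = 36.7 / 3.6089 = 10.169 mm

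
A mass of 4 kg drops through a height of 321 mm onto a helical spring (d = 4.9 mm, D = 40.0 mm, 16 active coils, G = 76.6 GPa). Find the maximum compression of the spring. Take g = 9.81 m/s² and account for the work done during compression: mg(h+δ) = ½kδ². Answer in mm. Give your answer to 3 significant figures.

76.0 mm

k = Gd⁴/(8D³N_a) = (76.6×10³)(4.9⁴)/(8·40.0³·16) = 5.3904 N/mm
W = mg = 4 × 9.81 = 39.24 N
½kδ² − Wδ − Wh = 0 → δ = (W + √(W² + 2kWh))/k
δ = (39.24 + √(1539.8 + 135796))/5.3904 = (39.24 + 370.59)/5.3904 = 76.029 mm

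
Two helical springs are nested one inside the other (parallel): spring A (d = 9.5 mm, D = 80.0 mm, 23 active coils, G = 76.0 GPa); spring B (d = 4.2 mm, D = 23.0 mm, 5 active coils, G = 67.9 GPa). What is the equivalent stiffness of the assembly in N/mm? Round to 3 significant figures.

50.0 N/mm

k_A = Gd⁴/(8D³N_a) = (76.0×10³)(9.5⁴)/(8·80.0³·23) = 6.5708 N/mm
k_B = Gd⁴/(8D³N_a) = (67.9×10³)(4.2⁴)/(8·23.0³·5) = 43.413 N/mm
Parallel: k_eq = 6.5708 + 43.413 = 49.984 N/mm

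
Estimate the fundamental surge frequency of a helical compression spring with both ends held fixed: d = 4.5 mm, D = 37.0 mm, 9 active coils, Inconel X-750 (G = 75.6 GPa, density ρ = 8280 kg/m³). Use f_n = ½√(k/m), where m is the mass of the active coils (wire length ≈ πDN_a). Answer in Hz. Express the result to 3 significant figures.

124 Hz

k = Gd⁴/(8D³N_a) = (75.6×10³)(4.5⁴)/(8·37.0³·9) = 8.5003 N/mm = 8500.3 N/m
Wire length L = πDN_a = π·37.0·9 = 1046.2 mm
m = ρ·(πd²/4)·L = 8280 × 15.904×10⁻⁶ m² × 1.0462 m = 0.13777 kg
f_n = ½√(k/m) = 0.5·√(8500.3/0.13777) = 0.5·√(61701) = 124.2 Hz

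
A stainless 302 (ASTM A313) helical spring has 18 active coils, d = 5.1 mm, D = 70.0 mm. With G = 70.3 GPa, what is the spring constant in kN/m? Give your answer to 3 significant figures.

0.963 kN/m

k = Gd⁴/(8D³N_a) = (70.3×10³ × 5.1⁴) / (8 × 70.0³ × 18)
  = 4.75594e+07 / 4.9392e+07 = 0.9629 N/mm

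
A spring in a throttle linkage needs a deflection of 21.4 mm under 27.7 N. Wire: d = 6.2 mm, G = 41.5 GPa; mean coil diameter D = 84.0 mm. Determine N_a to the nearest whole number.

10

Required rate k = F/δ = 27.7/21.4 = 1.2944 N/mm
N_a = Gd⁴/(8D³k) = (41.5×10³ × 6.2⁴)/(8 × 84.0³ × 1.2944)
    = 6.13218e+07 / 6.13753e+06 = 9.991 → 10 coils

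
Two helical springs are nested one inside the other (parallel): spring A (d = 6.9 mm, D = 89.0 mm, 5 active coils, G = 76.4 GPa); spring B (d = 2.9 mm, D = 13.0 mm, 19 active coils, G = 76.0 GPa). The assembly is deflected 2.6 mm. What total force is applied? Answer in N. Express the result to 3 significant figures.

k_A = Gd⁴/(8D³N_a) = (76.4×10³)(6.9⁴)/(8·89.0³·5) = 6.1413 N/mm
k_B = Gd⁴/(8D³N_a) = (76.0×10³)(2.9⁴)/(8·13.0³·19) = 16.097 N/mm
Parallel: k_eq = 6.1413 + 16.097 = 22.238 N/mm
F = k_eq·δ = 22.238·2.6 = 57.818 N

57.8 N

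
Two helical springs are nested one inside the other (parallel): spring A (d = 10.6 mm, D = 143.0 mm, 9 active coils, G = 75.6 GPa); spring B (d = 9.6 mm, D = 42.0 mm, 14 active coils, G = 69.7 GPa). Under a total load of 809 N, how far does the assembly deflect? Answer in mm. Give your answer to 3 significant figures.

10.7 mm

k_A = Gd⁴/(8D³N_a) = (75.6×10³)(10.6⁴)/(8·143.0³·9) = 4.5332 N/mm
k_B = Gd⁴/(8D³N_a) = (69.7×10³)(9.6⁴)/(8·42.0³·14) = 71.343 N/mm
Parallel: k_eq = 4.5332 + 71.343 = 75.876 N/mm
δ = F/k_eq = 809/75.876 = 10.662 mm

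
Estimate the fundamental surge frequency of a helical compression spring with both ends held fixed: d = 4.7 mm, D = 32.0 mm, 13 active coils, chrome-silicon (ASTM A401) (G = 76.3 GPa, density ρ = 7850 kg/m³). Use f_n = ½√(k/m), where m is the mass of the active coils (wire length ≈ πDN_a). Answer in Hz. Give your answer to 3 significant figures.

k = Gd⁴/(8D³N_a) = (76.3×10³)(4.7⁴)/(8·32.0³·13) = 10.925 N/mm = 10925 N/m
Wire length L = πDN_a = π·32.0·13 = 1306.9 mm
m = ρ·(πd²/4)·L = 7850 × 17.349×10⁻⁶ m² × 1.3069 m = 0.17799 kg
f_n = ½√(k/m) = 0.5·√(10925/0.17799) = 0.5·√(61381) = 123.88 Hz

124 Hz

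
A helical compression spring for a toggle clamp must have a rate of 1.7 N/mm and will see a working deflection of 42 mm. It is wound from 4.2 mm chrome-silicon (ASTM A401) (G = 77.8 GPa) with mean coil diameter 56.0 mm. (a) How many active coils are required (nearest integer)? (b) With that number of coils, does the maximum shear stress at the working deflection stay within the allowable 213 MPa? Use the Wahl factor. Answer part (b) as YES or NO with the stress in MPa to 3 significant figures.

N_a = Gd⁴/(8D³k) = (77.8×10³)(4.2⁴)/(8·56.0³·1.7) = 10.14 → N_a = 10
Actual rate k = Gd⁴/(8D³·10) = 1.7231 N/mm
Working load F = kδ = 1.7231·42 = 72.372 N
C = 56.0/4.2 = 13.3333; K_W = (4C−1)/(4C−4)+0.615/C = 1.1069
τ_max = K_W·8FD/(πd³) = 1.1069·139.3 = 154.2 MPa
τ_max ≤ 213 MPa → acceptable

(a) 10 coils; (b) YES, τ_max = 154 MPa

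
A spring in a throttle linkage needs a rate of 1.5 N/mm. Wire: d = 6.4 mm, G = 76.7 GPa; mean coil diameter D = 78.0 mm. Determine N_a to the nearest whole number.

23

N_a = Gd⁴/(8D³k) = (76.7×10³ × 6.4⁴)/(8 × 78.0³ × 1.5)
    = 1.28681e+08 / 5.69462e+06 = 22.6 → 23 coils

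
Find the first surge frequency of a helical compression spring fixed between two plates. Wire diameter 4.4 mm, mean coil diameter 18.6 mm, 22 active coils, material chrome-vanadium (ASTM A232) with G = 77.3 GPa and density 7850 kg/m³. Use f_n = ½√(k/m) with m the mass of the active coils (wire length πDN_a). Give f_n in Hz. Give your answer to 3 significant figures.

k = Gd⁴/(8D³N_a) = (77.3×10³)(4.4⁴)/(8·18.6³·22) = 25.582 N/mm = 25582 N/m
Wire length L = πDN_a = π·18.6·22 = 1285.5 mm
m = ρ·(πd²/4)·L = 7850 × 15.205×10⁻⁶ m² × 1.2855 m = 0.15344 kg
f_n = ½√(k/m) = 0.5·√(25582/0.15344) = 0.5·√(1.6672e+05) = 204.16 Hz

204 Hz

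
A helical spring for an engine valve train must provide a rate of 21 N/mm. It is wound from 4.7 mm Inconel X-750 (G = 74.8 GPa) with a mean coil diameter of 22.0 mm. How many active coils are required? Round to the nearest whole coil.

N_a = Gd⁴/(8D³k) = (74.8×10³ × 4.7⁴)/(8 × 22.0³ × 21)
    = 3.65e+07 / 1.78886e+06 = 20.4 → 20 coils

20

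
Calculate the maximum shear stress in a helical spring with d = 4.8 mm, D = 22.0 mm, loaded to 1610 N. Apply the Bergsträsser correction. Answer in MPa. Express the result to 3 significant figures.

Spring index C = D/d = 22.0/4.8 = 4.5833
K_B = (4C+2)/(4C−3) = 20.333/15.333 = 1.3261
τ₀ = 8FD/(πd³) = 8·1610·22.0/(π·4.8³) = 283360/347.44 = 815.58 MPa
τ_max = K·τ₀ = 1.3261 × 815.58 = 1081.5 MPa

1080 MPa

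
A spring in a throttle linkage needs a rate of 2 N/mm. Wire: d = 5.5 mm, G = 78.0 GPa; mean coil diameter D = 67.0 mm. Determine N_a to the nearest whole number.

N_a = Gd⁴/(8D³k) = (78.0×10³ × 5.5⁴)/(8 × 67.0³ × 2)
    = 7.13749e+07 / 4.81221e+06 = 14.83 → 15 coils

15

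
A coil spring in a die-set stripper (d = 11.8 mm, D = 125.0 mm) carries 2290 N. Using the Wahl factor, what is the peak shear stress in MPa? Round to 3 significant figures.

Spring index C = D/d = 125.0/11.8 = 10.5932
K_W = (4C−1)/(4C−4) + 0.615/C = 41.373/38.373 + 0.0581 = 1.1362
τ₀ = 8FD/(πd³) = 8·2290·125.0/(π·11.8³) = 2.29e+06/5161.7 = 443.65 MPa
τ_max = K·τ₀ = 1.1362 × 443.65 = 504.09 MPa

504 MPa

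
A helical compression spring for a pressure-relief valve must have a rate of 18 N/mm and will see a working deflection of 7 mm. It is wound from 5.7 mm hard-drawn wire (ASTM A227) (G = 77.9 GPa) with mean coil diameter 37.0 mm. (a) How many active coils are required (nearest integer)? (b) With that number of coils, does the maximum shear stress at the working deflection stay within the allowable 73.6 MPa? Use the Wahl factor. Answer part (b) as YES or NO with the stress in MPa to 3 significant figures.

(a) 11 coils; (b) NO, τ_max = 80.9 MPa

N_a = Gd⁴/(8D³k) = (77.9×10³)(5.7⁴)/(8·37.0³·18) = 11.27 → N_a = 11
Actual rate k = Gd⁴/(8D³·11) = 18.448 N/mm
Working load F = kδ = 18.448·7 = 129.14 N
C = 37.0/5.7 = 6.4912; K_W = (4C−1)/(4C−4)+0.615/C = 1.2313
τ_max = K_W·8FD/(πd³) = 1.2313·65.7 = 80.898 MPa
τ_max > 73.6 MPa → exceeds allowable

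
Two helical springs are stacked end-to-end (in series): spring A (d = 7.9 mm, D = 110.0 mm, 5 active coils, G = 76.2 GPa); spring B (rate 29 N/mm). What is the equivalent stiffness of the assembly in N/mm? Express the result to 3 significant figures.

k_A = Gd⁴/(8D³N_a) = (76.2×10³)(7.9⁴)/(8·110.0³·5) = 5.5747 N/mm
Series: 1/k_eq = 1/5.5747 + 1/29 = 0.21386; k_eq = 4.6759 N/mm

4.68 N/mm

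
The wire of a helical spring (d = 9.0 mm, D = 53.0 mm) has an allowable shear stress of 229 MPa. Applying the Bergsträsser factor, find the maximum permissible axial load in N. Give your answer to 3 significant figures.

C = D/d = 53.0/9.0 = 5.8889
K_B = (4C+2)/(4C−3) = 25.556/20.556 = 1.2432
τ_max = K·8FD/(πd³) → F_max = τ_allow·πd³/(8DK)
F_max = 229·π·9.0³/(8·53.0·1.2432) = 5.2446e+05/527.14 = 994.93 N

995 N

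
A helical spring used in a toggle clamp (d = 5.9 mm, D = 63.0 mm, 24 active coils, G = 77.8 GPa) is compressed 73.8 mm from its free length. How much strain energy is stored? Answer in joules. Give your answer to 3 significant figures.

5.35 J

k = Gd⁴/(8D³N_a) = (77.8×10³)(5.9⁴)/(8·63.0³·24) = 1.9637 N/mm
U = ½kδ² = 0.5 × 1.9637 × 73.8² = 5347.5 N·mm = 5.3475 J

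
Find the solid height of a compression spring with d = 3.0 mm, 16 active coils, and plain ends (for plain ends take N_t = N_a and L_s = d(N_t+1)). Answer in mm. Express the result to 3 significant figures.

51.0 mm

plain ends: N_t = N_a = 16
L_s = d·(N_t+1) = 3.0 × 17 = 51 mm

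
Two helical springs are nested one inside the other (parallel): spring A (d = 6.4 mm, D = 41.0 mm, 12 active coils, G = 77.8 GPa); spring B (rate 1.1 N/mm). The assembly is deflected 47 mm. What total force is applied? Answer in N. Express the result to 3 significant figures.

979 N

k_A = Gd⁴/(8D³N_a) = (77.8×10³)(6.4⁴)/(8·41.0³·12) = 19.728 N/mm
Parallel: k_eq = 19.728 + 1.1 = 20.828 N/mm
F = k_eq·δ = 20.828·47 = 978.9 N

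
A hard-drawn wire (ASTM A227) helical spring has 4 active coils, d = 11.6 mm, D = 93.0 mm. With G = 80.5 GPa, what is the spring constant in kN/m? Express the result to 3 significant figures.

k = Gd⁴/(8D³N_a) = (80.5×10³ × 11.6⁴) / (8 × 93.0³ × 4)
  = 1.45756e+09 / 2.57394e+07 = 56.628 N/mm

56.6 kN/m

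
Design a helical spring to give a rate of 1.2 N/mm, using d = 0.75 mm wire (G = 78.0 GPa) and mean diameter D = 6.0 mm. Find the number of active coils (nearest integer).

N_a = Gd⁴/(8D³k) = (78.0×10³ × 0.75⁴)/(8 × 6.0³ × 1.2)
    = 24679.7 / 2073.6 = 11.9 → 12 coils

12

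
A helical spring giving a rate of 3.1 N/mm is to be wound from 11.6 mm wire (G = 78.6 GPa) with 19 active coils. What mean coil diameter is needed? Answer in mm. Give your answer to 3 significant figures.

145 mm

D = (Gd⁴/(8N_a·k))^(1/3) = (78.6×10³·11.6⁴/(8·19·3.1))^(1/3)
  = (3.02029e+06)^(1/3) = 144.5494 mm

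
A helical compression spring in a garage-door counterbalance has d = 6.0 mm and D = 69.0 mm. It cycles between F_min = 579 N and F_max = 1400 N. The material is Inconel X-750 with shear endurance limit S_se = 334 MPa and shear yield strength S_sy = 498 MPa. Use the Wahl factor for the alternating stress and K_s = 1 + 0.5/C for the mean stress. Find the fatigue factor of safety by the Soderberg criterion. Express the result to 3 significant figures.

C = D/d = 69.0/6.0 = 11.5000; K_W = (4C−1)/(4C−4)+0.615/C = 1.1249; K_s = 1+0.5/C = 1.0435
F_a = (F_max−F_min)/2 = 410.5 N; F_m = (F_max+F_min)/2 = 989.5 N
τ_a = K_W·8F_aD/(πd³) = 1.1249 × 333.92 = 375.63 MPa
τ_m = K_s·8F_mD/(πd³) = 1.0435 × 804.92 = 839.91 MPa
Soderberg: 1/n_f = τ_a/S_se + τ_m/S_sy = 375.63/334 + 839.91/498 = 1.12465 + 1.68657 = 2.8112
n_f = 1/2.8112 = 0.3557

0.356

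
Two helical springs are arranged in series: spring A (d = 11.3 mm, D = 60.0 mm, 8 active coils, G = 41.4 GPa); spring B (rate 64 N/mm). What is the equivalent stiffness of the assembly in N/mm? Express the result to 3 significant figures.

27.7 N/mm

k_A = Gd⁴/(8D³N_a) = (41.4×10³)(11.3⁴)/(8·60.0³·8) = 48.829 N/mm
Series: 1/k_eq = 1/48.829 + 1/64 = 0.036105; k_eq = 27.697 N/mm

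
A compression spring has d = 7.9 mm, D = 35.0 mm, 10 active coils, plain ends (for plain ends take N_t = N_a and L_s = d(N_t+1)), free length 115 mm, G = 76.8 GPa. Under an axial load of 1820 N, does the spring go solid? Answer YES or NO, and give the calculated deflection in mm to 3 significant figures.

k = Gd⁴/(8D³N_a) = (76.8×10³)(7.9⁴)/(8·35.0³·10) = 87.212 N/mm
N_t = 10; L_s = 7.9·11 = 86.9 mm; δ_solid = L₀ − L_s = 115 − 86.9 = 28.1 mm
δ = F/k = 1820/87.212 = 20.869 mm
δ < δ_solid → spring does not go solid

NO, δ = 20.9 mm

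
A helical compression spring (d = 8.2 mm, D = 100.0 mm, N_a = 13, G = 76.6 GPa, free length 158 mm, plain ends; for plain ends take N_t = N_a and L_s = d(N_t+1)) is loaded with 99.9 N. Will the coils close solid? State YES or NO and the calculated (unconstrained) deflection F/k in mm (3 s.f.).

NO, δ = 30.0 mm

k = Gd⁴/(8D³N_a) = (76.6×10³)(8.2⁴)/(8·100.0³·13) = 3.3301 N/mm
N_t = 13; L_s = 8.2·14 = 114.8 mm; δ_solid = L₀ − L_s = 158 − 114.8 = 43.2 mm
δ = F/k = 99.9/3.3301 = 30 mm
δ < δ_solid → spring does not go solid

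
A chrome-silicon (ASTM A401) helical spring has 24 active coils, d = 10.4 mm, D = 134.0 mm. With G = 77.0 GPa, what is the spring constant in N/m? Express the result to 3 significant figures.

1950 N/m

k = Gd⁴/(8D³N_a) = (77.0×10³ × 10.4⁴) / (8 × 134.0³ × 24)
  = 9.00791e+08 / 4.61972e+08 = 1.9499 N/mm = 1949.9 N/m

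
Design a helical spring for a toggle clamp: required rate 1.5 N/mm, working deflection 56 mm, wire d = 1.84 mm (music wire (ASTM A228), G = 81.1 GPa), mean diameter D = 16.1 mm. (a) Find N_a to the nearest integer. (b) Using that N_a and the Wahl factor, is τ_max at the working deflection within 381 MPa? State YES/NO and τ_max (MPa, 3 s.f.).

(a) 19 coils; (b) NO, τ_max = 630 MPa

N_a = Gd⁴/(8D³k) = (81.1×10³)(1.84⁴)/(8·16.1³·1.5) = 18.56 → N_a = 19
Actual rate k = Gd⁴/(8D³·19) = 1.4654 N/mm
Working load F = kδ = 1.4654·56 = 82.065 N
C = 16.1/1.84 = 8.7500; K_W = (4C−1)/(4C−4)+0.615/C = 1.1671
τ_max = K_W·8FD/(πd³) = 1.1671·540.1 = 630.33 MPa
τ_max > 381 MPa → exceeds allowable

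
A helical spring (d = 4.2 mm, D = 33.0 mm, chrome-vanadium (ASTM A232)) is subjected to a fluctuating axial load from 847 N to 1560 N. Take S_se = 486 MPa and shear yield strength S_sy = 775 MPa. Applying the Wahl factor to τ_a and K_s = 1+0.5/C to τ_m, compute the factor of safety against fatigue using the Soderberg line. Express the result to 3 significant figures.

0.349

C = D/d = 33.0/4.2 = 7.8571; K_W = (4C−1)/(4C−4)+0.615/C = 1.1876; K_s = 1+0.5/C = 1.0636
F_a = (F_max−F_min)/2 = 356.5 N; F_m = (F_max+F_min)/2 = 1203.5 N
τ_a = K_W·8F_aD/(πd³) = 1.1876 × 404.36 = 480.23 MPa
τ_m = K_s·8F_mD/(πd³) = 1.0636 × 1365.1 = 1451.9 MPa
Soderberg: 1/n_f = τ_a/S_se + τ_m/S_sy = 480.23/486 + 1451.9/775 = 0.98814 + 1.87346 = 2.8616
n_f = 1/2.8616 = 0.3495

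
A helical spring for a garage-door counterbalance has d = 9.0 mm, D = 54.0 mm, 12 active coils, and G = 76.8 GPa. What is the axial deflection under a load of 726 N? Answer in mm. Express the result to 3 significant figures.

k = Gd⁴/(8D³N_a) = (76.8×10³)(9.0⁴)/(8·54.0³·12) = 33.333 N/mm
δ = F/k = 726 / 33.333 = 21.78 mm

21.8 mm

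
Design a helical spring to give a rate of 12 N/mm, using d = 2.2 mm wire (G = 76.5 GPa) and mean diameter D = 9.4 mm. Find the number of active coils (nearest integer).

22

N_a = Gd⁴/(8D³k) = (76.5×10³ × 2.2⁴)/(8 × 9.4³ × 12)
    = 1.79206e+06 / 79736.1 = 22.47 → 22 coils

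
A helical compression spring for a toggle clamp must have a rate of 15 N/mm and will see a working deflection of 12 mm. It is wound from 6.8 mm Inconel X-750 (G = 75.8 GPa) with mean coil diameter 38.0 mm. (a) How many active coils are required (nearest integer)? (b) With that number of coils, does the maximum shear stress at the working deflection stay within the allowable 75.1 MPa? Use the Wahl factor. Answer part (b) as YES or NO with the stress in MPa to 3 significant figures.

N_a = Gd⁴/(8D³k) = (75.8×10³)(6.8⁴)/(8·38.0³·15) = 24.61 → N_a = 25
Actual rate k = Gd⁴/(8D³·25) = 14.768 N/mm
Working load F = kδ = 14.768·12 = 177.22 N
C = 38.0/6.8 = 5.5882; K_W = (4C−1)/(4C−4)+0.615/C = 1.2735
τ_max = K_W·8FD/(πd³) = 1.2735·54.538 = 69.455 MPa
τ_max ≤ 75.1 MPa → acceptable

(a) 25 coils; (b) YES, τ_max = 69.5 MPa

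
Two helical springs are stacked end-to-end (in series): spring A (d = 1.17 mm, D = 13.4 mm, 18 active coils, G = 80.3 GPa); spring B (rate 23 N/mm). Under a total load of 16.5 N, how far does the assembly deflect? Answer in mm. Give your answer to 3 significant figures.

k_A = Gd⁴/(8D³N_a) = (80.3×10³)(1.17⁴)/(8·13.4³·18) = 0.43429 N/mm
Series: 1/k_eq = 1/0.43429 + 1/23 = 2.3461; k_eq = 0.42624 N/mm
δ = F/k_eq = 16.5/0.42624 = 38.71 mm

38.7 mm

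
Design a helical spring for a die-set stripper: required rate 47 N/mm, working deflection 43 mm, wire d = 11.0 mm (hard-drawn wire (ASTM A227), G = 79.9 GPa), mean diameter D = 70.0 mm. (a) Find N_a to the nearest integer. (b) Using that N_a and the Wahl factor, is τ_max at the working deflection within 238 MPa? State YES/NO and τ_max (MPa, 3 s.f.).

N_a = Gd⁴/(8D³k) = (79.9×10³)(11.0⁴)/(8·70.0³·47) = 9.071 → N_a = 9
Actual rate k = Gd⁴/(8D³·9) = 47.369 N/mm
Working load F = kδ = 47.369·43 = 2036.9 N
C = 70.0/11.0 = 6.3636; K_W = (4C−1)/(4C−4)+0.615/C = 1.2365
τ_max = K_W·8FD/(πd³) = 1.2365·272.78 = 337.29 MPa
τ_max > 238 MPa → exceeds allowable

(a) 9 coils; (b) NO, τ_max = 337 MPa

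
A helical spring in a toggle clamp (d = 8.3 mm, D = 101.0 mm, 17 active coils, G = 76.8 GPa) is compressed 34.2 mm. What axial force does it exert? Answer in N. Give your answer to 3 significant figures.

89.0 N

k = Gd⁴/(8D³N_a) = (76.8×10³)(8.3⁴)/(8·101.0³·17) = 2.6012 N/mm
F = k·δ = 2.6012 × 34.2 = 88.96 N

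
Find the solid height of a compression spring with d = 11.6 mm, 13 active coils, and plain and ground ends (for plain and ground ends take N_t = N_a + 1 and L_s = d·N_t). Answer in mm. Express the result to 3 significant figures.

162 mm

plain and ground ends: N_t = N_a + 1 = 13 + 1 = 14
L_s = d·N_t = 11.6 × 14 = 162.4 mm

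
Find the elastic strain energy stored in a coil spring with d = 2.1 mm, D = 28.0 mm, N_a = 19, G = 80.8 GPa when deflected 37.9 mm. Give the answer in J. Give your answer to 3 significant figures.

0.338 J

k = Gd⁴/(8D³N_a) = (80.8×10³)(2.1⁴)/(8·28.0³·19) = 0.47095 N/mm
U = ½kδ² = 0.5 × 0.47095 × 37.9² = 338.24 N·mm = 0.33824 J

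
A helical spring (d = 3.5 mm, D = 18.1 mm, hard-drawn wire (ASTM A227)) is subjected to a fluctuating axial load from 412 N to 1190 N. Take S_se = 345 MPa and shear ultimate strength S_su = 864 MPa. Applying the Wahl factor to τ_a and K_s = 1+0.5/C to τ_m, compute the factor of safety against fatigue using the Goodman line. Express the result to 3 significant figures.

C = D/d = 18.1/3.5 = 5.1714; K_W = (4C−1)/(4C−4)+0.615/C = 1.2987; K_s = 1+0.5/C = 1.0967
F_a = (F_max−F_min)/2 = 389 N; F_m = (F_max+F_min)/2 = 801 N
τ_a = K_W·8F_aD/(πd³) = 1.2987 × 418.18 = 543.1 MPa
τ_m = K_s·8F_mD/(πd³) = 1.0967 × 861.09 = 944.34 MPa
Goodman: 1/n_f = τ_a/S_se + τ_m/S_su = 543.1/345 + 944.34/864 = 1.57420 + 1.09299 = 2.6672
n_f = 1/2.6672 = 0.3749

0.375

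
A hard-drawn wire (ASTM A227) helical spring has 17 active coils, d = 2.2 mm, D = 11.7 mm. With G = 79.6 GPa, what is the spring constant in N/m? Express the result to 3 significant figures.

k = Gd⁴/(8D³N_a) = (79.6×10³ × 2.2⁴) / (8 × 11.7³ × 17)
  = 1.86468e+06 / 217819 = 8.5607 N/mm = 8560.7 N/m

8560 N/m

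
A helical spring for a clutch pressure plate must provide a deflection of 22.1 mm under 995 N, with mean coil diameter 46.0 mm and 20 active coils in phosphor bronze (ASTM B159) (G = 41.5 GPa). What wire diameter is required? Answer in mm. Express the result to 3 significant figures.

11.4 mm

Required rate k = F/δ = 995/22.1 = 45.023 N/mm
d = (8D³N_a·k / G)^(1/4) = (8·46.0³·20·45.023 / (41.5×10³))^0.25
  = (16896)^0.25 = 11.4010 mm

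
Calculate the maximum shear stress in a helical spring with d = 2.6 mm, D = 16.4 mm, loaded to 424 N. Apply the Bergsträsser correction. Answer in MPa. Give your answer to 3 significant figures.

1230 MPa

Spring index C = D/d = 16.4/2.6 = 6.3077
K_B = (4C+2)/(4C−3) = 27.231/22.231 = 1.2249
τ₀ = 8FD/(πd³) = 8·424·16.4/(π·2.6³) = 55628.8/55.217 = 1007.5 MPa
τ_max = K·τ₀ = 1.2249 × 1007.5 = 1234.1 MPa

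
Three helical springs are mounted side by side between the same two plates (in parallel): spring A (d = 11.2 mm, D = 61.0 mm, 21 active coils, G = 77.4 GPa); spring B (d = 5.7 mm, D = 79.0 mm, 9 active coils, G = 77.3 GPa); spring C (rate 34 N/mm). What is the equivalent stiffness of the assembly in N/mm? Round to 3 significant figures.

k_A = Gd⁴/(8D³N_a) = (77.4×10³)(11.2⁴)/(8·61.0³·21) = 31.938 N/mm
k_B = Gd⁴/(8D³N_a) = (77.3×10³)(5.7⁴)/(8·79.0³·9) = 2.2986 N/mm
Parallel: k_eq = 31.938 + 2.2986 + 34 = 68.237 N/mm

68.2 N/mm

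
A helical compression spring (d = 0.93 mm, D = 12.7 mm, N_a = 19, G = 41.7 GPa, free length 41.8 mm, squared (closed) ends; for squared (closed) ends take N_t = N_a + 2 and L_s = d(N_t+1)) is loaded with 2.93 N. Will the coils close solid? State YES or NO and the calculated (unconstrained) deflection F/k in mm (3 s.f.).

k = Gd⁴/(8D³N_a) = (41.7×10³)(0.93⁴)/(8·12.7³·19) = 0.10019 N/mm
N_t = 21; L_s = 0.93·22 = 20.46 mm; δ_solid = L₀ − L_s = 41.8 − 20.46 = 21.34 mm
δ = F/k = 2.93/0.10019 = 29.245 mm
δ ≥ δ_solid → spring goes solid

YES, δ = 29.2 mm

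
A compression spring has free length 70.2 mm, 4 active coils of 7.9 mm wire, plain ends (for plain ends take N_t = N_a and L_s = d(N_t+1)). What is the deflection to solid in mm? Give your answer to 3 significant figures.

30.7 mm

N_t = 4; L_s = 7.9·5 = 39.5 mm
δ_solid = L₀ − L_s = 70.2 − 39.5 = 30.7 mm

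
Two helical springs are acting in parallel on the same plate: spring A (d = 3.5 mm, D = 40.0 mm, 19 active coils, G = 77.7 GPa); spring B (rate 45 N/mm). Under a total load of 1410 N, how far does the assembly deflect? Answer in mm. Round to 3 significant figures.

30.5 mm

k_A = Gd⁴/(8D³N_a) = (77.7×10³)(3.5⁴)/(8·40.0³·19) = 1.1986 N/mm
Parallel: k_eq = 1.1986 + 45 = 46.199 N/mm
δ = F/k_eq = 1410/46.199 = 30.52 mm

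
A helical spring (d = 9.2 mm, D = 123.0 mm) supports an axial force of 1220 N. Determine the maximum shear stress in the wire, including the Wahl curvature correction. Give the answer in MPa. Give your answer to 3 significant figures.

Spring index C = D/d = 123.0/9.2 = 13.3696
K_W = (4C−1)/(4C−4) + 0.615/C = 52.478/49.478 + 0.0460 = 1.1066
τ₀ = 8FD/(πd³) = 8·1220·123.0/(π·9.2³) = 1.20048e+06/2446.3 = 490.73 MPa
τ_max = K·τ₀ = 1.1066 × 490.73 = 543.06 MPa

543 MPa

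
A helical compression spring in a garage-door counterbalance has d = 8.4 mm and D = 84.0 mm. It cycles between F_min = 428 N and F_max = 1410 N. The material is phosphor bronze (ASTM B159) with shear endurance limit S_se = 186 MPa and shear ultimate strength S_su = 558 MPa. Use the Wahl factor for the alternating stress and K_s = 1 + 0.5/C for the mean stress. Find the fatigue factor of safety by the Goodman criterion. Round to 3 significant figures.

C = D/d = 84.0/8.4 = 10.0000; K_W = (4C−1)/(4C−4)+0.615/C = 1.1448; K_s = 1+0.5/C = 1.0500
F_a = (F_max−F_min)/2 = 491 N; F_m = (F_max+F_min)/2 = 919 N
τ_a = K_W·8F_aD/(πd³) = 1.1448 × 177.2 = 202.86 MPa
τ_m = K_s·8F_mD/(πd³) = 1.0500 × 331.66 = 348.25 MPa
Goodman: 1/n_f = τ_a/S_se + τ_m/S_su = 202.86/186 + 348.25/558 = 1.09067 + 0.62410 = 1.7148
n_f = 1/1.7148 = 0.5832

0.583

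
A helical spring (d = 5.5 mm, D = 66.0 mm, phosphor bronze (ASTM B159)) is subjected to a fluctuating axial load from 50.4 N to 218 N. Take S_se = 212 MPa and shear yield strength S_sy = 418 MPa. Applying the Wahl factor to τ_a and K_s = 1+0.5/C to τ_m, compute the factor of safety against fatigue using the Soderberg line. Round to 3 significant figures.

1.27

C = D/d = 66.0/5.5 = 12.0000; K_W = (4C−1)/(4C−4)+0.615/C = 1.1194; K_s = 1+0.5/C = 1.0417
F_a = (F_max−F_min)/2 = 83.8 N; F_m = (F_max+F_min)/2 = 134.2 N
τ_a = K_W·8F_aD/(πd³) = 1.1194 × 84.653 = 94.763 MPa
τ_m = K_s·8F_mD/(πd³) = 1.0417 × 135.57 = 141.21 MPa
Soderberg: 1/n_f = τ_a/S_se + τ_m/S_sy = 94.763/212 + 141.21/418 = 0.44699 + 0.33783 = 0.78483
n_f = 1/0.78483 = 1.274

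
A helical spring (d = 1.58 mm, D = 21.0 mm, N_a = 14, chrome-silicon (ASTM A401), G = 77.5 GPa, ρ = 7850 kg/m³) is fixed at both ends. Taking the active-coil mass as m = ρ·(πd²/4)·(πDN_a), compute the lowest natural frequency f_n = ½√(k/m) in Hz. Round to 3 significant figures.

k = Gd⁴/(8D³N_a) = (77.5×10³)(1.58⁴)/(8·21.0³·14) = 0.46564 N/mm = 465.64 N/m
Wire length L = πDN_a = π·21.0·14 = 923.63 mm
m = ρ·(πd²/4)·L = 7850 × 1.9607×10⁻⁶ m² × 0.92363 m = 0.014216 kg
f_n = ½√(k/m) = 0.5·√(465.64/0.014216) = 0.5·√(32755) = 90.492 Hz

90.5 Hz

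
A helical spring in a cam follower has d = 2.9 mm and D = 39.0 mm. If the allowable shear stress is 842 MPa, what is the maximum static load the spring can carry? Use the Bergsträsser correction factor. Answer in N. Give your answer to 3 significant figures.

C = D/d = 39.0/2.9 = 13.4483
K_B = (4C+2)/(4C−3) = 55.793/50.793 = 1.0984
τ_max = K·8FD/(πd³) → F_max = τ_allow·πd³/(8DK)
F_max = 842·π·2.9³/(8·39.0·1.0984) = 64514/342.71 = 188.25 N

188 N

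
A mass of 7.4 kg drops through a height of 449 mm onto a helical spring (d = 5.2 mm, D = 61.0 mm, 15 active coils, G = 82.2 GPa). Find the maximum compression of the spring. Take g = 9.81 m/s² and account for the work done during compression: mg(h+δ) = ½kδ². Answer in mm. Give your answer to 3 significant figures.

208 mm

k = Gd⁴/(8D³N_a) = (82.2×10³)(5.2⁴)/(8·61.0³·15) = 2.2066 N/mm
W = mg = 7.4 × 9.81 = 72.594 N
½kδ² − Wδ − Wh = 0 → δ = (W + √(W² + 2kWh))/k
δ = (72.594 + √(5269.9 + 143844))/2.2066 = (72.594 + 386.15)/2.2066 = 207.9 mm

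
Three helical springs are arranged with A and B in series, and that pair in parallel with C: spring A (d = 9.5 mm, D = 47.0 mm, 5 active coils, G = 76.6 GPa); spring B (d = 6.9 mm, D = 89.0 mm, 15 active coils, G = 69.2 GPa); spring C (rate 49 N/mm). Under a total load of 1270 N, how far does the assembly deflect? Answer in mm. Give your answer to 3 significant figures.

k_A = Gd⁴/(8D³N_a) = (76.6×10³)(9.5⁴)/(8·47.0³·5) = 150.23 N/mm
k_B = Gd⁴/(8D³N_a) = (69.2×10³)(6.9⁴)/(8·89.0³·15) = 1.8542 N/mm
Springs A,B series: k_AB = 1/(1/150.23+1/1.8542) = 1.8316 N/mm; parallel with C: k_eq = 1.8316+49 = 50.832 N/mm
δ = F/k_eq = 1270/50.832 = 24.984 mm

25.0 mm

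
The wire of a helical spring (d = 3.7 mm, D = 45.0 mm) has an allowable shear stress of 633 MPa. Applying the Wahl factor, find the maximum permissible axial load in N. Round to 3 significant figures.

C = D/d = 45.0/3.7 = 12.1622
K_W = (4C−1)/(4C−4) + 0.615/C = 47.649/44.649 + 0.0506 = 1.1178
τ_max = K·8FD/(πd³) → F_max = τ_allow·πd³/(8DK)
F_max = 633·π·3.7³/(8·45.0·1.1178) = 1.0073e+05/402.39 = 250.33 N

250 N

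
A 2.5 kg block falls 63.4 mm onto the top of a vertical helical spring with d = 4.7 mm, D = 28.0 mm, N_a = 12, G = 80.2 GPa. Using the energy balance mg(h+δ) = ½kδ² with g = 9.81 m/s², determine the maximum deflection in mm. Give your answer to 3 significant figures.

k = Gd⁴/(8D³N_a) = (80.2×10³)(4.7⁴)/(8·28.0³·12) = 18.57 N/mm
W = mg = 2.5 × 9.81 = 24.525 N
½kδ² − Wδ − Wh = 0 → δ = (W + √(W² + 2kWh))/k
δ = (24.525 + √(601.48 + 57749.6))/18.57 = (24.525 + 241.56)/18.57 = 14.328 mm

14.3 mm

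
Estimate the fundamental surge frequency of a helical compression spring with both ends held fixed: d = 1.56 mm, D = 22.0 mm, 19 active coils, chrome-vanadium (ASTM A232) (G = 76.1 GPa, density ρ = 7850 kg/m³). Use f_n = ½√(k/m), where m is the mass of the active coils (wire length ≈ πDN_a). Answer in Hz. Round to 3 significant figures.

k = Gd⁴/(8D³N_a) = (76.1×10³)(1.56⁴)/(8·22.0³·19) = 0.27847 N/mm = 278.47 N/m
Wire length L = πDN_a = π·22.0·19 = 1313.2 mm
m = ρ·(πd²/4)·L = 7850 × 1.9113×10⁻⁶ m² × 1.3132 m = 0.019703 kg
f_n = ½√(k/m) = 0.5·√(278.47/0.019703) = 0.5·√(14133) = 59.441 Hz

59.4 Hz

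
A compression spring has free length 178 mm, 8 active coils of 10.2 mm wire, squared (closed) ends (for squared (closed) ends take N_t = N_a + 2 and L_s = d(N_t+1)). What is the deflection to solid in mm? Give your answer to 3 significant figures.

N_t = 10; L_s = 10.2·11 = 112.2 mm
δ_solid = L₀ − L_s = 178 − 112.2 = 65.8 mm

65.8 mm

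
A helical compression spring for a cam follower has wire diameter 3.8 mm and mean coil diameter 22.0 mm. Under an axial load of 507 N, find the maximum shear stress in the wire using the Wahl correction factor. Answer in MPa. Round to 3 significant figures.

654 MPa

Spring index C = D/d = 22.0/3.8 = 5.7895
K_W = (4C−1)/(4C−4) + 0.615/C = 22.158/19.158 + 0.1062 = 1.2628
τ₀ = 8FD/(πd³) = 8·507·22.0/(π·3.8³) = 89232/172.39 = 517.63 MPa
τ_max = K·τ₀ = 1.2628 × 517.63 = 653.67 MPa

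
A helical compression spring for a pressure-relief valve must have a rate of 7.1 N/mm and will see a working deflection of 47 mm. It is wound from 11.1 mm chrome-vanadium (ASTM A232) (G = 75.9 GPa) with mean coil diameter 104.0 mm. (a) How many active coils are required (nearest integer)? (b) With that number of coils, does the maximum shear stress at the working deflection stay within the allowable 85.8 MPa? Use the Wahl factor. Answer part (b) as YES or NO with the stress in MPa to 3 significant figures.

(a) 18 coils; (b) YES, τ_max = 74.8 MPa

N_a = Gd⁴/(8D³k) = (75.9×10³)(11.1⁴)/(8·104.0³·7.1) = 18.03 → N_a = 18
Actual rate k = Gd⁴/(8D³·18) = 7.1133 N/mm
Working load F = kδ = 7.1133·47 = 334.33 N
C = 104.0/11.1 = 9.3694; K_W = (4C−1)/(4C−4)+0.615/C = 1.1553
τ_max = K_W·8FD/(πd³) = 1.1553·64.74 = 74.791 MPa
τ_max ≤ 85.8 MPa → acceptable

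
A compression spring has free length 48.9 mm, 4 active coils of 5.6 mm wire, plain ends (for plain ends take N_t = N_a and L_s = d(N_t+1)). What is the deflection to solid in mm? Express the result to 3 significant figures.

N_t = 4; L_s = 5.6·5 = 28 mm
δ_solid = L₀ − L_s = 48.9 − 28 = 20.9 mm

20.9 mm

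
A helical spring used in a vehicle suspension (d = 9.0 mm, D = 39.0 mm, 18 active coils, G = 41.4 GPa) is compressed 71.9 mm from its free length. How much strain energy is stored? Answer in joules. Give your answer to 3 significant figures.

82.2 J

k = Gd⁴/(8D³N_a) = (41.4×10³)(9.0⁴)/(8·39.0³·18) = 31.799 N/mm
U = ½kδ² = 0.5 × 31.799 × 71.9² = 82194 N·mm = 82.194 J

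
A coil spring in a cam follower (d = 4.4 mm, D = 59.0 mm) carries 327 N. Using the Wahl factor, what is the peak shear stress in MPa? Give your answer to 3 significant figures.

638 MPa

Spring index C = D/d = 59.0/4.4 = 13.4091
K_W = (4C−1)/(4C−4) + 0.615/C = 52.636/49.636 + 0.0459 = 1.1063
τ₀ = 8FD/(πd³) = 8·327·59.0/(π·4.4³) = 154344/267.61 = 576.74 MPa
τ_max = K·τ₀ = 1.1063 × 576.74 = 638.05 MPa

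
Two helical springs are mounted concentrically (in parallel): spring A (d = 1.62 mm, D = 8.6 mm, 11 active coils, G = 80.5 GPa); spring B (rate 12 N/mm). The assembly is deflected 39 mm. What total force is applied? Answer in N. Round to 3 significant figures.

k_A = Gd⁴/(8D³N_a) = (80.5×10³)(1.62⁴)/(8·8.6³·11) = 9.9055 N/mm
Parallel: k_eq = 9.9055 + 12 = 21.906 N/mm
F = k_eq·δ = 21.906·39 = 854.32 N

854 N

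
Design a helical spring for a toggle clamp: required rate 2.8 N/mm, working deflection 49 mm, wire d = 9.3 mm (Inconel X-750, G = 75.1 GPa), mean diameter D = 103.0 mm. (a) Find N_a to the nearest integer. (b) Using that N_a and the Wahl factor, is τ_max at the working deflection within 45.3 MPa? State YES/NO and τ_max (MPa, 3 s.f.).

(a) 23 coils; (b) NO, τ_max = 50.4 MPa

N_a = Gd⁴/(8D³k) = (75.1×10³)(9.3⁴)/(8·103.0³·2.8) = 22.95 → N_a = 23
Actual rate k = Gd⁴/(8D³·23) = 2.7941 N/mm
Working load F = kδ = 2.7941·49 = 136.91 N
C = 103.0/9.3 = 11.0753; K_W = (4C−1)/(4C−4)+0.615/C = 1.1300
τ_max = K_W·8FD/(πd³) = 1.1300·44.644 = 50.447 MPa
τ_max > 45.3 MPa → exceeds allowable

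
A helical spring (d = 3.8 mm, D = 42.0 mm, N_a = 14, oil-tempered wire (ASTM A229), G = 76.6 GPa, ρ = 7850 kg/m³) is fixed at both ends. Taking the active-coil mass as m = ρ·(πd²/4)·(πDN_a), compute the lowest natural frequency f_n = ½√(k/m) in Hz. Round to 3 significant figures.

k = Gd⁴/(8D³N_a) = (76.6×10³)(3.8⁴)/(8·42.0³·14) = 1.9249 N/mm = 1924.9 N/m
Wire length L = πDN_a = π·42.0·14 = 1847.3 mm
m = ρ·(πd²/4)·L = 7850 × 11.341×10⁻⁶ m² × 1.8473 m = 0.16446 kg
f_n = ½√(k/m) = 0.5·√(1924.9/0.16446) = 0.5·√(11704) = 54.093 Hz

54.1 Hz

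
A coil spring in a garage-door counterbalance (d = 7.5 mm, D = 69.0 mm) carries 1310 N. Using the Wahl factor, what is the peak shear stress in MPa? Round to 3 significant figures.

632 MPa

Spring index C = D/d = 69.0/7.5 = 9.2000
K_W = (4C−1)/(4C−4) + 0.615/C = 35.800/32.800 + 0.0668 = 1.1583
τ₀ = 8FD/(πd³) = 8·1310·69.0/(π·7.5³) = 723120/1325.4 = 545.6 MPa
τ_max = K·τ₀ = 1.1583 × 545.6 = 631.98 MPa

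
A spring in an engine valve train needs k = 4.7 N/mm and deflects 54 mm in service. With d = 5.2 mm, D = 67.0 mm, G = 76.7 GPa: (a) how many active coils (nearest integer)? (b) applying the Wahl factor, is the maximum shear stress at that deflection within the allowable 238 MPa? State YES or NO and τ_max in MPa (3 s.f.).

(a) 5 coils; (b) NO, τ_max = 339 MPa

N_a = Gd⁴/(8D³k) = (76.7×10³)(5.2⁴)/(8·67.0³·4.7) = 4.959 → N_a = 5
Actual rate k = Gd⁴/(8D³·5) = 4.6615 N/mm
Working load F = kδ = 4.6615·54 = 251.72 N
C = 67.0/5.2 = 12.8846; K_W = (4C−1)/(4C−4)+0.615/C = 1.1108
τ_max = K_W·8FD/(πd³) = 1.1108·305.44 = 339.29 MPa
τ_max > 238 MPa → exceeds allowable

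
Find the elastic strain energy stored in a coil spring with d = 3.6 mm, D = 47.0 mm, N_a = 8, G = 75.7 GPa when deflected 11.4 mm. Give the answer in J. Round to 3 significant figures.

0.124 J

k = Gd⁴/(8D³N_a) = (75.7×10³)(3.6⁴)/(8·47.0³·8) = 1.9135 N/mm
U = ½kδ² = 0.5 × 1.9135 × 11.4² = 124.34 N·mm = 0.12434 J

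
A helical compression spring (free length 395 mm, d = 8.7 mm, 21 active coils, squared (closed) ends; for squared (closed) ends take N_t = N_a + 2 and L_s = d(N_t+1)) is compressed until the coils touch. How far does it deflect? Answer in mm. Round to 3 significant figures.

186 mm

N_t = 23; L_s = 8.7·24 = 208.8 mm
δ_solid = L₀ − L_s = 395 − 208.8 = 186.2 mm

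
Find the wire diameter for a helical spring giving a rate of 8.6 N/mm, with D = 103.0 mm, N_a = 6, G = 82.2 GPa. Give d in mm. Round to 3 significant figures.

8.61 mm

d = (8D³N_a·k / G)^(1/4) = (8·103.0³·6·8.6 / (82.2×10³))^0.25
  = (5487.6)^0.25 = 8.6069 mm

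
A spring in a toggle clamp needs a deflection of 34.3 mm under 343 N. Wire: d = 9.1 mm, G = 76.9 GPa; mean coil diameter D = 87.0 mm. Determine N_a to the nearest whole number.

10

Required rate k = F/δ = 343/34.3 = 10 N/mm
N_a = Gd⁴/(8D³k) = (76.9×10³ × 9.1⁴)/(8 × 87.0³ × 10)
    = 5.27341e+08 / 5.26802e+07 = 10.01 → 10 coils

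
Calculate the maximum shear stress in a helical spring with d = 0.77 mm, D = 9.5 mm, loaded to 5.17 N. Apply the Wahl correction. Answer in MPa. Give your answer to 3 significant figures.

Spring index C = D/d = 9.5/0.77 = 12.3377
K_W = (4C−1)/(4C−4) + 0.615/C = 48.351/45.351 + 0.0498 = 1.1160
τ₀ = 8FD/(πd³) = 8·5.17·9.5/(π·0.77³) = 392.92/1.4342 = 273.96 MPa
τ_max = K·τ₀ = 1.1160 × 273.96 = 305.74 MPa

306 MPa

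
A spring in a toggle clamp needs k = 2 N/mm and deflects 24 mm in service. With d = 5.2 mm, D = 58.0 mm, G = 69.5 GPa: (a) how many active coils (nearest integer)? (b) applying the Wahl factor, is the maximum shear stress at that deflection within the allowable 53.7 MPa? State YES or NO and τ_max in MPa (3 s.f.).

N_a = Gd⁴/(8D³k) = (69.5×10³)(5.2⁴)/(8·58.0³·2) = 16.28 → N_a = 16
Actual rate k = Gd⁴/(8D³·16) = 2.0347 N/mm
Working load F = kδ = 2.0347·24 = 48.833 N
C = 58.0/5.2 = 11.1538; K_W = (4C−1)/(4C−4)+0.615/C = 1.1290
τ_max = K_W·8FD/(πd³) = 1.1290·51.295 = 57.912 MPa
τ_max > 53.7 MPa → exceeds allowable

(a) 16 coils; (b) NO, τ_max = 57.9 MPa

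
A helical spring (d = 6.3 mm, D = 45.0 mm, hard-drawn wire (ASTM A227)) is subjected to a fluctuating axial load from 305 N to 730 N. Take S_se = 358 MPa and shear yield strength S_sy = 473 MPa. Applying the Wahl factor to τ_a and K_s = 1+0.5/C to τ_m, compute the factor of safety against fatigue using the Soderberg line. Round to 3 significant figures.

C = D/d = 45.0/6.3 = 7.1429; K_W = (4C−1)/(4C−4)+0.615/C = 1.2082; K_s = 1+0.5/C = 1.0700
F_a = (F_max−F_min)/2 = 212.5 N; F_m = (F_max+F_min)/2 = 517.5 N
τ_a = K_W·8F_aD/(πd³) = 1.2082 × 97.385 = 117.66 MPa
τ_m = K_s·8F_mD/(πd³) = 1.0700 × 237.16 = 253.76 MPa
Soderberg: 1/n_f = τ_a/S_se + τ_m/S_sy = 117.66/358 + 253.76/473 = 0.32866 + 0.53649 = 0.86515
n_f = 1/0.86515 = 1.156

1.16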